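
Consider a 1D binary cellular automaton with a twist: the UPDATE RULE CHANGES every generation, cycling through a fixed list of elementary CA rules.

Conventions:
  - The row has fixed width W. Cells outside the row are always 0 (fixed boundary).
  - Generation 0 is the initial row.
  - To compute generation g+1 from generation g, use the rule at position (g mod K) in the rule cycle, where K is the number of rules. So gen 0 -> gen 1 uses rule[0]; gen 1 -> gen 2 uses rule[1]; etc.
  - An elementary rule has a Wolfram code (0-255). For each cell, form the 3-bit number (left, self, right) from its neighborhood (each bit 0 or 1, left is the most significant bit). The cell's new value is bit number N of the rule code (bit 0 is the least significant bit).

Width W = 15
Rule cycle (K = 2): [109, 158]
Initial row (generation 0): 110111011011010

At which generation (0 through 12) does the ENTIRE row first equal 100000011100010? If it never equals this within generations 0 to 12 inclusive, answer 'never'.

Answer: 9

Derivation:
Gen 0: 110111011011010
Gen 1 (rule 109): 111101111111110
Gen 2 (rule 158): 111001111111101
Gen 3 (rule 109): 101001000000111
Gen 4 (rule 158): 101111100001110
Gen 5 (rule 109): 111000101101010
Gen 6 (rule 158): 110101101001011
Gen 7 (rule 109): 111111111001111
Gen 8 (rule 158): 111111110111110
Gen 9 (rule 109): 100000011100010
Gen 10 (rule 158): 110000111010111
Gen 11 (rule 109): 110110101111101
Gen 12 (rule 158): 100100101111001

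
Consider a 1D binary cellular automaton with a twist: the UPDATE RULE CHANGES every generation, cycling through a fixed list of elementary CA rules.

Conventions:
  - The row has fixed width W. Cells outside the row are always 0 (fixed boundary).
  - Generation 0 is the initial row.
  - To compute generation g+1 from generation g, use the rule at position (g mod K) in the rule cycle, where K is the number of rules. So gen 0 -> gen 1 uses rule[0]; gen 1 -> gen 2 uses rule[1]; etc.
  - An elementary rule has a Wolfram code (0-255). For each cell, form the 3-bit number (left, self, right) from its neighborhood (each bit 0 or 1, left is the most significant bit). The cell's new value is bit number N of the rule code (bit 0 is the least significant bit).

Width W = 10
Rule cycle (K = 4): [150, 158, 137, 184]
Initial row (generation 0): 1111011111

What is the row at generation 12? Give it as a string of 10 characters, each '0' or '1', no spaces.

Gen 0: 1111011111
Gen 1 (rule 150): 0110001110
Gen 2 (rule 158): 1101011101
Gen 3 (rule 137): 1000011000
Gen 4 (rule 184): 0100010100
Gen 5 (rule 150): 1110110110
Gen 6 (rule 158): 1100100101
Gen 7 (rule 137): 1000000000
Gen 8 (rule 184): 0100000000
Gen 9 (rule 150): 1110000000
Gen 10 (rule 158): 1101000000
Gen 11 (rule 137): 1000011111
Gen 12 (rule 184): 0100011110

Answer: 0100011110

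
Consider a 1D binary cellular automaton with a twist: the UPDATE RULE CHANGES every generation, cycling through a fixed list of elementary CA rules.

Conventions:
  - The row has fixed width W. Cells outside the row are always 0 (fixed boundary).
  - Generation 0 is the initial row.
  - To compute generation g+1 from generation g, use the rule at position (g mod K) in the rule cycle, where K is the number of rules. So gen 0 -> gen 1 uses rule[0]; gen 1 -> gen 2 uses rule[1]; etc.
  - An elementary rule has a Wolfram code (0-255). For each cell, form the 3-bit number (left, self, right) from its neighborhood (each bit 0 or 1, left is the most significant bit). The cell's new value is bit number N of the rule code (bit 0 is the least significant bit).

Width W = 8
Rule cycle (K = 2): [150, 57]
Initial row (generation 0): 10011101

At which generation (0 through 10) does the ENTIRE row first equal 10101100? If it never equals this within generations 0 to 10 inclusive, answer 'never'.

Gen 0: 10011101
Gen 1 (rule 150): 11101001
Gen 2 (rule 57): 10010100
Gen 3 (rule 150): 11110110
Gen 4 (rule 57): 10001101
Gen 5 (rule 150): 11010001
Gen 6 (rule 57): 10101100
Gen 7 (rule 150): 10100010
Gen 8 (rule 57): 01011001
Gen 9 (rule 150): 11000111
Gen 10 (rule 57): 10110100

Answer: 6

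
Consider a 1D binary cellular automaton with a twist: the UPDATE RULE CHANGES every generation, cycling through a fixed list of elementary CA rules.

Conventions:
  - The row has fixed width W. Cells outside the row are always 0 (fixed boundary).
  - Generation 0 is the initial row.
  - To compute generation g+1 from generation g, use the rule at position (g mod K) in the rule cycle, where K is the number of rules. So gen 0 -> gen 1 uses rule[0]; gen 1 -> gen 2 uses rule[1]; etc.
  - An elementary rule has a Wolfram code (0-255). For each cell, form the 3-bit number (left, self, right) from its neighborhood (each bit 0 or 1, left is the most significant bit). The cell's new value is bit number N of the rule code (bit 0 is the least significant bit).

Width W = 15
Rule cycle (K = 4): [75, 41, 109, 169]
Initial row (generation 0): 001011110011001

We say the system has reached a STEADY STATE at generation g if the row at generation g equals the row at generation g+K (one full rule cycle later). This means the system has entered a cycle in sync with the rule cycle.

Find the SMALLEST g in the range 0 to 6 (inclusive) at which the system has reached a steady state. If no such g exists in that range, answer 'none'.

Gen 0: 001011110011001
Gen 1 (rule 75): 110010010111010
Gen 2 (rule 41): 100000001100100
Gen 3 (rule 109): 101111101100101
Gen 4 (rule 169): 011111011000010
Gen 5 (rule 75): 110001011011100
Gen 6 (rule 41): 100100110110001
Gen 7 (rule 109): 100100111110101
Gen 8 (rule 169): 000000111101010
Gen 9 (rule 75): 111111100100000
Gen 10 (rule 41): 100000000001111

Answer: none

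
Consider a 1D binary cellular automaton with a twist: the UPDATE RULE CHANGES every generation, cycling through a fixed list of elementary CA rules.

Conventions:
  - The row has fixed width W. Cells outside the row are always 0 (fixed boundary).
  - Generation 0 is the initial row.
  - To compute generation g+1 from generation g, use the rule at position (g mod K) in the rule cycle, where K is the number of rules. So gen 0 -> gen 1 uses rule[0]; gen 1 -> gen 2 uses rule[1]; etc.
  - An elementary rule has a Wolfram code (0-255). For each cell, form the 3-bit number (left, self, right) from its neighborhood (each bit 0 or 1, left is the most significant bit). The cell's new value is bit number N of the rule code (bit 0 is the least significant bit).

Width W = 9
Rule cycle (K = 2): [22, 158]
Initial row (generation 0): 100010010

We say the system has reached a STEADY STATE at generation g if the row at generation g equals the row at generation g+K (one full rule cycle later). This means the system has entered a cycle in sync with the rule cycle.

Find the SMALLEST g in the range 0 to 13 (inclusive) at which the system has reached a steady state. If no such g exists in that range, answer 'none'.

Gen 0: 100010010
Gen 1 (rule 22): 110111111
Gen 2 (rule 158): 100111110
Gen 3 (rule 22): 111000001
Gen 4 (rule 158): 110100011
Gen 5 (rule 22): 000110100
Gen 6 (rule 158): 001100110
Gen 7 (rule 22): 010011001
Gen 8 (rule 158): 111110111
Gen 9 (rule 22): 000000000
Gen 10 (rule 158): 000000000
Gen 11 (rule 22): 000000000
Gen 12 (rule 158): 000000000
Gen 13 (rule 22): 000000000
Gen 14 (rule 158): 000000000
Gen 15 (rule 22): 000000000

Answer: 9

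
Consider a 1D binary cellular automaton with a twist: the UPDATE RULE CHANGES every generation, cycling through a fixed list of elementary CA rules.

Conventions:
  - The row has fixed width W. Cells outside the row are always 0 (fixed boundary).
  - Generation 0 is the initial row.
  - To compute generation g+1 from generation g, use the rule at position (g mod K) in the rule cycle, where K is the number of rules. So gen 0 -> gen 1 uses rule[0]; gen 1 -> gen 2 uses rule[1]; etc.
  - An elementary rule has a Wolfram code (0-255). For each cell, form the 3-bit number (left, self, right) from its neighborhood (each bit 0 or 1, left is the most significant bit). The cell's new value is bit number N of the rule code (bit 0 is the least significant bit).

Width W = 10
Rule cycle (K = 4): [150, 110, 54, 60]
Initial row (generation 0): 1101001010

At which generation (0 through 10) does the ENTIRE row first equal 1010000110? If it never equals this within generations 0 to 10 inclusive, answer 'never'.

Answer: never

Derivation:
Gen 0: 1101001010
Gen 1 (rule 150): 0001111011
Gen 2 (rule 110): 0011001111
Gen 3 (rule 54): 0100110000
Gen 4 (rule 60): 0110101000
Gen 5 (rule 150): 1000101100
Gen 6 (rule 110): 1001111100
Gen 7 (rule 54): 1110000010
Gen 8 (rule 60): 1001000011
Gen 9 (rule 150): 1111100100
Gen 10 (rule 110): 1000101100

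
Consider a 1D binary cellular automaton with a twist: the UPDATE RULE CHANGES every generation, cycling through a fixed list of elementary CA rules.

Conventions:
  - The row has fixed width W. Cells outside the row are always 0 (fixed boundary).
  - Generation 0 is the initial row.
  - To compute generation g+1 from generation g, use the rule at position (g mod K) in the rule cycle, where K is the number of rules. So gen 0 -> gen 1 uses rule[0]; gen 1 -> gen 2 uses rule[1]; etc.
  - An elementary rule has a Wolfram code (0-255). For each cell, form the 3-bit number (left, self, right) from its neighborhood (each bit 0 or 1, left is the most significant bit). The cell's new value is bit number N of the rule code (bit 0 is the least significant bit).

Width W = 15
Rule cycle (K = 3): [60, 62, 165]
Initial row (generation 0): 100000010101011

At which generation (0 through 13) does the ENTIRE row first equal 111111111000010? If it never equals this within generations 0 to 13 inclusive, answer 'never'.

Answer: 8

Derivation:
Gen 0: 100000010101011
Gen 1 (rule 60): 110000011111110
Gen 2 (rule 62): 101000110000001
Gen 3 (rule 165): 111010000111101
Gen 4 (rule 60): 100111000100011
Gen 5 (rule 62): 111100101110110
Gen 6 (rule 165): 011000110101000
Gen 7 (rule 60): 010100101111100
Gen 8 (rule 62): 111111111000010
Gen 9 (rule 165): 011111110011010
Gen 10 (rule 60): 010000001010111
Gen 11 (rule 62): 111000011111100
Gen 12 (rule 165): 010011001111001
Gen 13 (rule 60): 011010101000101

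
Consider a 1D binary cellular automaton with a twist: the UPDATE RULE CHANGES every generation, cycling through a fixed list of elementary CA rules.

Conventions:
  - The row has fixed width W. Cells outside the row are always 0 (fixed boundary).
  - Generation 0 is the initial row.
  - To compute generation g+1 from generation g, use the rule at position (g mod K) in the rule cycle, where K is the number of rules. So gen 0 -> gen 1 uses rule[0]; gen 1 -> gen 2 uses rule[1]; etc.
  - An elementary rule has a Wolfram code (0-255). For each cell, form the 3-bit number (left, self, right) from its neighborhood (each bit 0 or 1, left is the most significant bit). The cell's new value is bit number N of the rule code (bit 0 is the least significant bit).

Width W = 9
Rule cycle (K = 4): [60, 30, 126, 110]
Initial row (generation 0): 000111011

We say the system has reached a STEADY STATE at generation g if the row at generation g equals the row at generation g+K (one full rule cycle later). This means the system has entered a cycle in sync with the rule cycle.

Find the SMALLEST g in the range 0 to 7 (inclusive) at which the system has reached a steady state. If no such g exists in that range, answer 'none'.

Answer: none

Derivation:
Gen 0: 000111011
Gen 1 (rule 60): 000100110
Gen 2 (rule 30): 001111101
Gen 3 (rule 126): 011000111
Gen 4 (rule 110): 111001101
Gen 5 (rule 60): 100101011
Gen 6 (rule 30): 111101010
Gen 7 (rule 126): 100111111
Gen 8 (rule 110): 101100001
Gen 9 (rule 60): 111010001
Gen 10 (rule 30): 100011011
Gen 11 (rule 126): 110111111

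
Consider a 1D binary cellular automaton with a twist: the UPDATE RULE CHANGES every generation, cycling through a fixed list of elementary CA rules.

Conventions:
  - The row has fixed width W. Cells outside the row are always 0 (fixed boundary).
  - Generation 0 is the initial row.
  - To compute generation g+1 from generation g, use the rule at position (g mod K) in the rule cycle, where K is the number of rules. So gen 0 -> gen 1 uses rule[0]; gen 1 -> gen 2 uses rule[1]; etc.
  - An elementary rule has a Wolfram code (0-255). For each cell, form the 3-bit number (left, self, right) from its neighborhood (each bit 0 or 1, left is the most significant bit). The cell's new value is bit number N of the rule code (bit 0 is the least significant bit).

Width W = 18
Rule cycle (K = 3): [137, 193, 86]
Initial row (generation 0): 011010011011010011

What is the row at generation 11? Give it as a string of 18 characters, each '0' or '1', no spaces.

Gen 0: 011010011011010011
Gen 1 (rule 137): 010000010010000010
Gen 2 (rule 193): 000111000000111000
Gen 3 (rule 86): 001001100001001100
Gen 4 (rule 137): 100001001100001001
Gen 5 (rule 193): 001100000101100000
Gen 6 (rule 86): 010110001100110000
Gen 7 (rule 137): 000100101000100111
Gen 8 (rule 193): 110000000010000011
Gen 9 (rule 86): 011000000111000101
Gen 10 (rule 137): 010011110110010000
Gen 11 (rule 193): 000001110010000111

Answer: 000001110010000111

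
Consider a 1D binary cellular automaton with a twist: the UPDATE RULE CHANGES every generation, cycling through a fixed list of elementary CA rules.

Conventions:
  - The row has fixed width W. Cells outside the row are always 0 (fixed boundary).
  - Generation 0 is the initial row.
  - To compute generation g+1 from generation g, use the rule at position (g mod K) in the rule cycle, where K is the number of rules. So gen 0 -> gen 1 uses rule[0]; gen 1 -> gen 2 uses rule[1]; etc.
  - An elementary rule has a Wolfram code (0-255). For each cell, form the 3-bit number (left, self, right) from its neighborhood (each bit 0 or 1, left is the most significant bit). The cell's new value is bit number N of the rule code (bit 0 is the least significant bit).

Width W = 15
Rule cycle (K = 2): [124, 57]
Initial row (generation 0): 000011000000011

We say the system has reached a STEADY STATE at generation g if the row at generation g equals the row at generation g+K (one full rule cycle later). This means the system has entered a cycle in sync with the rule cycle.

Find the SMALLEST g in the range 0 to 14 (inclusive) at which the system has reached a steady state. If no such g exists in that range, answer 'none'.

Answer: none

Derivation:
Gen 0: 000011000000011
Gen 1 (rule 124): 000011100000011
Gen 2 (rule 57): 111010011111010
Gen 3 (rule 124): 101111010001111
Gen 4 (rule 57): 011000101101000
Gen 5 (rule 124): 011100111111100
Gen 6 (rule 57): 010010100000011
Gen 7 (rule 124): 011011110000011
Gen 8 (rule 57): 010110001111010
Gen 9 (rule 124): 011111001001111
Gen 10 (rule 57): 010000100101000
Gen 11 (rule 124): 011000110111100
Gen 12 (rule 57): 010110101100011
Gen 13 (rule 124): 011111111110011
Gen 14 (rule 57): 010000000001010
Gen 15 (rule 124): 011000000001111
Gen 16 (rule 57): 010111111101000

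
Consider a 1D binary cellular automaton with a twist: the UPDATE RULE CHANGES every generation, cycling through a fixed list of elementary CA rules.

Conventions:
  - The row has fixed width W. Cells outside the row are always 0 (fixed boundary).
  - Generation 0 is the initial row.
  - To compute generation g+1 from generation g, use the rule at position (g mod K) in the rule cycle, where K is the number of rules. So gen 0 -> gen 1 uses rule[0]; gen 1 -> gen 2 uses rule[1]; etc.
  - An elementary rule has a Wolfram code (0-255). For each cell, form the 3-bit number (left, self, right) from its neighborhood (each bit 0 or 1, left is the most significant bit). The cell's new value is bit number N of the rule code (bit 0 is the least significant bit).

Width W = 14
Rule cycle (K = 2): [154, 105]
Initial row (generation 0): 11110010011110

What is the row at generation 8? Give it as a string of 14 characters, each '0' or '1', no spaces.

Answer: 01100111100010

Derivation:
Gen 0: 11110010011110
Gen 1 (rule 154): 11101101111101
Gen 2 (rule 105): 10111111000110
Gen 3 (rule 154): 00111110101101
Gen 4 (rule 105): 10100011011110
Gen 5 (rule 154): 00010110011101
Gen 6 (rule 105): 11001110010110
Gen 7 (rule 154): 10111101100101
Gen 8 (rule 105): 01100111100010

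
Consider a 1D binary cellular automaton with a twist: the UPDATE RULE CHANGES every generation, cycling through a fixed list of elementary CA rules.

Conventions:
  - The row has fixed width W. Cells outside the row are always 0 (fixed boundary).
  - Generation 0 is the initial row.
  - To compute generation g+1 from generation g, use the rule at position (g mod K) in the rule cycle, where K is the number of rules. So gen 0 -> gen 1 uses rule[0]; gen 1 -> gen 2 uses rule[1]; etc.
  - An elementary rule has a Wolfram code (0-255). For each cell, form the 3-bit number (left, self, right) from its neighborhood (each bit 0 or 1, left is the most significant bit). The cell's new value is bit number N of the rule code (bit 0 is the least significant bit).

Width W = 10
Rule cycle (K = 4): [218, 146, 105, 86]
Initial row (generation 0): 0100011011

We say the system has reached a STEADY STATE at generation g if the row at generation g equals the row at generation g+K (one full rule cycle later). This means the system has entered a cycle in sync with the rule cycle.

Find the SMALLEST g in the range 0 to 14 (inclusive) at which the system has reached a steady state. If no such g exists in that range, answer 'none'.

Answer: none

Derivation:
Gen 0: 0100011011
Gen 1 (rule 218): 1010111011
Gen 2 (rule 146): 0000010000
Gen 3 (rule 105): 1111000111
Gen 4 (rule 86): 0001101001
Gen 5 (rule 218): 0011100110
Gen 6 (rule 146): 0101011001
Gen 7 (rule 105): 0010111000
Gen 8 (rule 86): 0110001100
Gen 9 (rule 218): 1111011110
Gen 10 (rule 146): 0110001101
Gen 11 (rule 105): 0110101110
Gen 12 (rule 86): 1010100011
Gen 13 (rule 218): 0000010111
Gen 14 (rule 146): 0000100010
Gen 15 (rule 105): 1110001000
Gen 16 (rule 86): 0011011100
Gen 17 (rule 218): 0111011110
Gen 18 (rule 146): 1010001101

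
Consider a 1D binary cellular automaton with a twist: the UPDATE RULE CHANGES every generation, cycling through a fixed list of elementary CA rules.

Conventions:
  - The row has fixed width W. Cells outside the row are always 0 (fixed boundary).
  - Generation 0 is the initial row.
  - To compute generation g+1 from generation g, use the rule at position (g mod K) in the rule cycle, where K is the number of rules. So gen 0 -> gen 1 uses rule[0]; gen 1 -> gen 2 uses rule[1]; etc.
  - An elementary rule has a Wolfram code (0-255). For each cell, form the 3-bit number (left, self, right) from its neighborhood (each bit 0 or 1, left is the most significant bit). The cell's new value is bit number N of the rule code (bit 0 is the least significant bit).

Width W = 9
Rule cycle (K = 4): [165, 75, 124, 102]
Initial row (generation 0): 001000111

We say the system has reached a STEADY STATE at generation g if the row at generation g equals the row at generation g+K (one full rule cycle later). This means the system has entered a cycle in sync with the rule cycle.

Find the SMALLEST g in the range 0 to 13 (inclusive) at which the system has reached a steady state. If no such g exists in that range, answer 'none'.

Gen 0: 001000111
Gen 1 (rule 165): 101010010
Gen 2 (rule 75): 000000100
Gen 3 (rule 124): 000000110
Gen 4 (rule 102): 000001010
Gen 5 (rule 165): 111101110
Gen 6 (rule 75): 100101010
Gen 7 (rule 124): 110111111
Gen 8 (rule 102): 011000001
Gen 9 (rule 165): 000011101
Gen 10 (rule 75): 111110100
Gen 11 (rule 124): 100011110
Gen 12 (rule 102): 100100010
Gen 13 (rule 165): 100101010
Gen 14 (rule 75): 001000000
Gen 15 (rule 124): 001100000
Gen 16 (rule 102): 010100000
Gen 17 (rule 165): 011101111

Answer: none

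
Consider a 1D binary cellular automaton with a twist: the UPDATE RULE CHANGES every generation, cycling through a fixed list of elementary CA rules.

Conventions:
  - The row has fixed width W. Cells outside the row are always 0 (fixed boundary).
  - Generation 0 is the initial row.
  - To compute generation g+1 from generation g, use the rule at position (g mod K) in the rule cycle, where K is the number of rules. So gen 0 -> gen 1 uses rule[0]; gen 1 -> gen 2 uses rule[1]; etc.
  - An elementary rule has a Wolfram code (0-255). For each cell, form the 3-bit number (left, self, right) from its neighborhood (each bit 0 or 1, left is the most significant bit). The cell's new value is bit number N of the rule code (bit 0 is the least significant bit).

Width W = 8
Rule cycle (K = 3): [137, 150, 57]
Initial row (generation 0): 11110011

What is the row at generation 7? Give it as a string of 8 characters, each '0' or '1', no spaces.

Gen 0: 11110011
Gen 1 (rule 137): 11100010
Gen 2 (rule 150): 01010111
Gen 3 (rule 57): 00101100
Gen 4 (rule 137): 10001001
Gen 5 (rule 150): 11011111
Gen 6 (rule 57): 10110000
Gen 7 (rule 137): 00100111

Answer: 00100111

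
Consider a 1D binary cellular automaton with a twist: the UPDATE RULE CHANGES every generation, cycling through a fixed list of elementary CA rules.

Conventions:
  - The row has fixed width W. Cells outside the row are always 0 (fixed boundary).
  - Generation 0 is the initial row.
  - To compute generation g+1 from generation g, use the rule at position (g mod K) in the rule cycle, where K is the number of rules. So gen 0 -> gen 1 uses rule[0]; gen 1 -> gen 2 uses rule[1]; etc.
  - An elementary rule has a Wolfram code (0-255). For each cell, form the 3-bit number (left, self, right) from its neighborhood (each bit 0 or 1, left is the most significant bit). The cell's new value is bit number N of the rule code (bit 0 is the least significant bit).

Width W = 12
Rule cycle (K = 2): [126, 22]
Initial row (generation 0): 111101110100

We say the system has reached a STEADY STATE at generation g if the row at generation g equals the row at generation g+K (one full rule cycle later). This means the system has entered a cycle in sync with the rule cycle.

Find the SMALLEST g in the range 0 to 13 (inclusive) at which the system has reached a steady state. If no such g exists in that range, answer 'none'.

Answer: none

Derivation:
Gen 0: 111101110100
Gen 1 (rule 126): 100111011110
Gen 2 (rule 22): 111000000001
Gen 3 (rule 126): 101100000011
Gen 4 (rule 22): 100010000100
Gen 5 (rule 126): 110111001110
Gen 6 (rule 22): 000000110001
Gen 7 (rule 126): 000001111011
Gen 8 (rule 22): 000010000000
Gen 9 (rule 126): 000111000000
Gen 10 (rule 22): 001000100000
Gen 11 (rule 126): 011101110000
Gen 12 (rule 22): 100000001000
Gen 13 (rule 126): 110000011100
Gen 14 (rule 22): 001000100010
Gen 15 (rule 126): 011101110111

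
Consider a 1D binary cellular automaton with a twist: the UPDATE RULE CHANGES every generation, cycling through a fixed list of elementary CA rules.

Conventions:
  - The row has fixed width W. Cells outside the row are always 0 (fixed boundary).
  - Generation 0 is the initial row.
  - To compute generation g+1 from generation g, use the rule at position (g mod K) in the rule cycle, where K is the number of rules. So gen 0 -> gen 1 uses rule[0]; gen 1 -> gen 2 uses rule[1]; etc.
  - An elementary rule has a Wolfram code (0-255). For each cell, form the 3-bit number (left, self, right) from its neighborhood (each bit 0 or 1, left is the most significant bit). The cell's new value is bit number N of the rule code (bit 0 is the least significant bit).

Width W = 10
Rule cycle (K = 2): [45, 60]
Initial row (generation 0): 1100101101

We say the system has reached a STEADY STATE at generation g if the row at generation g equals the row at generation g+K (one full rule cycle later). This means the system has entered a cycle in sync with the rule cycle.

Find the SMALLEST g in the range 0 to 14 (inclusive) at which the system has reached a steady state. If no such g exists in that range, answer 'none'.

Gen 0: 1100101101
Gen 1 (rule 45): 1000111011
Gen 2 (rule 60): 1100100110
Gen 3 (rule 45): 1000100100
Gen 4 (rule 60): 1100110110
Gen 5 (rule 45): 1000101100
Gen 6 (rule 60): 1100111010
Gen 7 (rule 45): 1000100110
Gen 8 (rule 60): 1100110101
Gen 9 (rule 45): 1000101111
Gen 10 (rule 60): 1100111000
Gen 11 (rule 45): 1000100011
Gen 12 (rule 60): 1100110010
Gen 13 (rule 45): 1000100010
Gen 14 (rule 60): 1100110011
Gen 15 (rule 45): 1000100010
Gen 16 (rule 60): 1100110011

Answer: 13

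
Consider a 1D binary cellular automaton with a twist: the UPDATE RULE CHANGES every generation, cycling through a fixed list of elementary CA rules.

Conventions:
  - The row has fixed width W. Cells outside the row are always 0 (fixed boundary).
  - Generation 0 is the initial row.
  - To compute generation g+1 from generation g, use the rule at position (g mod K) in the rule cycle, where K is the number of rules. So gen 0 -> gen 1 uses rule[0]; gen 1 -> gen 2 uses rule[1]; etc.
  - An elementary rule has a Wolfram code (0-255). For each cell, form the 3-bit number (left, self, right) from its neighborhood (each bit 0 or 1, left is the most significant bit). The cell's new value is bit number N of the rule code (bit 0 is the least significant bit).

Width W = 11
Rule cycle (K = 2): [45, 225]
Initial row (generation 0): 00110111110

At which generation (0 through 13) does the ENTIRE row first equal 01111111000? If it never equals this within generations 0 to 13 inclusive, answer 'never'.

Gen 0: 00110111110
Gen 1 (rule 45): 10101100000
Gen 2 (rule 225): 01010101111
Gen 3 (rule 45): 01111111000
Gen 4 (rule 225): 00111111011
Gen 5 (rule 45): 10100000110
Gen 6 (rule 225): 01001110010
Gen 7 (rule 45): 01001000010
Gen 8 (rule 225): 00000011000
Gen 9 (rule 45): 11111010011
Gen 10 (rule 225): 01111100001
Gen 11 (rule 45): 01000001101
Gen 12 (rule 225): 00011100110
Gen 13 (rule 45): 11010000100

Answer: 3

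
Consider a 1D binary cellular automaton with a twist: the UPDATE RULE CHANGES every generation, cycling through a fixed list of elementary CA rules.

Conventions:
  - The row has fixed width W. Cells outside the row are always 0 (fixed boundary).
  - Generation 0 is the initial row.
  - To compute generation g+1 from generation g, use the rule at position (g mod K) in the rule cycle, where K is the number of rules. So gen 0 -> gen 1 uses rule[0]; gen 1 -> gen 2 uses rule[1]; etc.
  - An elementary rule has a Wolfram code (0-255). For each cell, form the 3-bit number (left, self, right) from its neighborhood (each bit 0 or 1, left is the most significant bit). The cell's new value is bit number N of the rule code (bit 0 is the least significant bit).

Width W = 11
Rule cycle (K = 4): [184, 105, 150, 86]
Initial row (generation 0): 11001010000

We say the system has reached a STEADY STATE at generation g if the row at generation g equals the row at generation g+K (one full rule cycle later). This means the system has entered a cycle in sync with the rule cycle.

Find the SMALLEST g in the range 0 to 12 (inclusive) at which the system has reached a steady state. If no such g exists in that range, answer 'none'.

Gen 0: 11001010000
Gen 1 (rule 184): 10100101000
Gen 2 (rule 105): 01000010011
Gen 3 (rule 150): 11100111100
Gen 4 (rule 86): 00111000110
Gen 5 (rule 184): 00110100101
Gen 6 (rule 105): 10111000010
Gen 7 (rule 150): 10010100111
Gen 8 (rule 86): 11110111001
Gen 9 (rule 184): 11101110100
Gen 10 (rule 105): 10111011001
Gen 11 (rule 150): 10010000111
Gen 12 (rule 86): 11111001001
Gen 13 (rule 184): 11110100100
Gen 14 (rule 105): 10011000001
Gen 15 (rule 150): 11100100011
Gen 16 (rule 86): 00111110101

Answer: none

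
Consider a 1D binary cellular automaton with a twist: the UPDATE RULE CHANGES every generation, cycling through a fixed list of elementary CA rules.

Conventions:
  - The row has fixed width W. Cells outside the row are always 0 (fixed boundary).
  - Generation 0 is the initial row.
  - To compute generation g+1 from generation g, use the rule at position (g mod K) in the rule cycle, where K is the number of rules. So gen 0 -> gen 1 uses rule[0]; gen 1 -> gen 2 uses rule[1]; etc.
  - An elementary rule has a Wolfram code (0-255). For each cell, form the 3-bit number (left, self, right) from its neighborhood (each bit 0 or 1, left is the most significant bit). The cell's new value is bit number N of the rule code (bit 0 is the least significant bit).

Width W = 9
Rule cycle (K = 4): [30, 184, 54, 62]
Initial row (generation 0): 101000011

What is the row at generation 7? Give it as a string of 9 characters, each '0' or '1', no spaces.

Answer: 111011100

Derivation:
Gen 0: 101000011
Gen 1 (rule 30): 101100110
Gen 2 (rule 184): 011010101
Gen 3 (rule 54): 100111111
Gen 4 (rule 62): 111100000
Gen 5 (rule 30): 100010000
Gen 6 (rule 184): 010001000
Gen 7 (rule 54): 111011100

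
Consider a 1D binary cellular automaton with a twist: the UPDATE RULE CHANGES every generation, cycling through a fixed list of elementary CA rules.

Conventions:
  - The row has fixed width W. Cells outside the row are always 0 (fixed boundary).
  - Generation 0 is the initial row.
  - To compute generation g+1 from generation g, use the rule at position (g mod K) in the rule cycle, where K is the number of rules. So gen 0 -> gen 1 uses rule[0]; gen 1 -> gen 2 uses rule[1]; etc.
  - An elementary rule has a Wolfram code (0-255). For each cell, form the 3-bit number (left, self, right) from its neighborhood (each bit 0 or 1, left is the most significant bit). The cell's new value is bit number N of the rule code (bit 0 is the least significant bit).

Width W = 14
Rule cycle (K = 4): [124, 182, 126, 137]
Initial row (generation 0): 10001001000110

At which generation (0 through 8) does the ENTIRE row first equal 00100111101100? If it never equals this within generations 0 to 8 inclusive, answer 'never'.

Answer: 8

Derivation:
Gen 0: 10001001000110
Gen 1 (rule 124): 11001101100111
Gen 2 (rule 182): 00110010011010
Gen 3 (rule 126): 01111111111111
Gen 4 (rule 137): 01111111111110
Gen 5 (rule 124): 01000000000011
Gen 6 (rule 182): 11100000000100
Gen 7 (rule 126): 10110000001110
Gen 8 (rule 137): 00100111101100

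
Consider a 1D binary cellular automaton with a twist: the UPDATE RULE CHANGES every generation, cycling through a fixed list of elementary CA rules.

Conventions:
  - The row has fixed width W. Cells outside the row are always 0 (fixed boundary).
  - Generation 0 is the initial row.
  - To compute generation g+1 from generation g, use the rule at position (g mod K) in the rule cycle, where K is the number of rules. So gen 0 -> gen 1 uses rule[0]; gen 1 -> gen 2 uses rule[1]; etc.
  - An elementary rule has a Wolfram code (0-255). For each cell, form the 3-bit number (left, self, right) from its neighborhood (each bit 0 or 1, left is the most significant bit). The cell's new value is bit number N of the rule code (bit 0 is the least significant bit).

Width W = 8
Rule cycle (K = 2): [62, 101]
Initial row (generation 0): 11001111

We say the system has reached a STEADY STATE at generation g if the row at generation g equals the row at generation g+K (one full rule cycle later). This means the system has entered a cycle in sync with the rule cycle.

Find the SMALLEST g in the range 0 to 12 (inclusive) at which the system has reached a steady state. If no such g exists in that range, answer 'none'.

Gen 0: 11001111
Gen 1 (rule 62): 10111000
Gen 2 (rule 101): 11001011
Gen 3 (rule 62): 10111110
Gen 4 (rule 101): 11000010
Gen 5 (rule 62): 10100111
Gen 6 (rule 101): 11100001
Gen 7 (rule 62): 10010011
Gen 8 (rule 101): 10010001
Gen 9 (rule 62): 11111011
Gen 10 (rule 101): 00001101
Gen 11 (rule 62): 00011011
Gen 12 (rule 101): 11001101
Gen 13 (rule 62): 10111011
Gen 14 (rule 101): 11001101

Answer: 12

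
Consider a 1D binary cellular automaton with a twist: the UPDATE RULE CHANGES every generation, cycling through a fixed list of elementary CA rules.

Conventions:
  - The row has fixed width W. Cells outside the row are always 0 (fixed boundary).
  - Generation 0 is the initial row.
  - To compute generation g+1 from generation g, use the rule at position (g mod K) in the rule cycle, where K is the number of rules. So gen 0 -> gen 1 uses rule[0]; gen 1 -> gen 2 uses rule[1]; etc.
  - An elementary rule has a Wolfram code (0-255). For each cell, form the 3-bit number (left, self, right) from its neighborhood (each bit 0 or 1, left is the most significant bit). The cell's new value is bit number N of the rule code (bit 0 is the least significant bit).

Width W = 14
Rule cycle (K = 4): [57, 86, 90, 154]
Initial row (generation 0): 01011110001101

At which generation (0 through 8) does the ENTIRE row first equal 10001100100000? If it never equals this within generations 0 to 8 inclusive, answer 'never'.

Answer: 7

Derivation:
Gen 0: 01011110001101
Gen 1 (rule 57): 00110001101010
Gen 2 (rule 86): 01011010101011
Gen 3 (rule 90): 10011000000011
Gen 4 (rule 154): 01110100000110
Gen 5 (rule 57): 01001011110101
Gen 6 (rule 86): 11111000010101
Gen 7 (rule 90): 10001100100000
Gen 8 (rule 154): 01011011010000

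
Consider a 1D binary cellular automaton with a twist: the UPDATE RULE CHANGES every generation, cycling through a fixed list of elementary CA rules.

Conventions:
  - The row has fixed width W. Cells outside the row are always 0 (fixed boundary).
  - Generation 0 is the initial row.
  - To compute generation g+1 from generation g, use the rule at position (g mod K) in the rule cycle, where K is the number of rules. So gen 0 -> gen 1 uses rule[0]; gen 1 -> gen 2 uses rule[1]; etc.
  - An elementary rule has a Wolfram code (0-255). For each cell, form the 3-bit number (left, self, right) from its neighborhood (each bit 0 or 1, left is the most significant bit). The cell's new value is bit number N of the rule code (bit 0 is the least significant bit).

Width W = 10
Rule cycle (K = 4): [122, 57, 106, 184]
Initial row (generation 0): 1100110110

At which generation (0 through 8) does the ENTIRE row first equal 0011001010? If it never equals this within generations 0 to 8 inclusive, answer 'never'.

Gen 0: 1100110110
Gen 1 (rule 122): 1111111111
Gen 2 (rule 57): 1000000000
Gen 3 (rule 106): 0000000000
Gen 4 (rule 184): 0000000000
Gen 5 (rule 122): 0000000000
Gen 6 (rule 57): 1111111111
Gen 7 (rule 106): 1000000001
Gen 8 (rule 184): 0100000000

Answer: never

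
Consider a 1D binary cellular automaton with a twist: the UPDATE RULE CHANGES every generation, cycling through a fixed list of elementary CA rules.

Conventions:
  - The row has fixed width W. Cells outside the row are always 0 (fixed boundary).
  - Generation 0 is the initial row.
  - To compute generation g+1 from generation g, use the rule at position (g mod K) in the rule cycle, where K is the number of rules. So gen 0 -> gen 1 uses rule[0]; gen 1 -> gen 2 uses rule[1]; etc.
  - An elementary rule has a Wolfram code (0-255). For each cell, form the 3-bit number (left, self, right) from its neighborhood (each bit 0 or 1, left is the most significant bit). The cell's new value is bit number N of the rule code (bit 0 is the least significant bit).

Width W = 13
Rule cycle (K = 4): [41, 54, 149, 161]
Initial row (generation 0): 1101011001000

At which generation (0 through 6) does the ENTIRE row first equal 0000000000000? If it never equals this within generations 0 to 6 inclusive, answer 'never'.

Gen 0: 1101011001000
Gen 1 (rule 41): 1010110000011
Gen 2 (rule 54): 1111001000100
Gen 3 (rule 149): 0110101110111
Gen 4 (rule 161): 0001010101010
Gen 5 (rule 41): 1100101010100
Gen 6 (rule 54): 0011111111110

Answer: never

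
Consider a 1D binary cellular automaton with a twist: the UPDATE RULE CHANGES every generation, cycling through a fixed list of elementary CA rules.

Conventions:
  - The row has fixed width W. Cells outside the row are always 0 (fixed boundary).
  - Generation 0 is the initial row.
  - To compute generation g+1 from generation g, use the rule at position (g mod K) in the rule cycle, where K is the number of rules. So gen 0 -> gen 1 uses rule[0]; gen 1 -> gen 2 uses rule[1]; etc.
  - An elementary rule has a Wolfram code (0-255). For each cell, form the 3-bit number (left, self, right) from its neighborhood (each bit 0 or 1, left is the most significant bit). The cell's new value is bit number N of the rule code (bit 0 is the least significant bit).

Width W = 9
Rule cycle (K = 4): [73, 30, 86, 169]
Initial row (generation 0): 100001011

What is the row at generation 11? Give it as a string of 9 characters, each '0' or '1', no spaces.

Gen 0: 100001011
Gen 1 (rule 73): 001100011
Gen 2 (rule 30): 011010110
Gen 3 (rule 86): 101010011
Gen 4 (rule 169): 010100010
Gen 5 (rule 73): 000001000
Gen 6 (rule 30): 000011100
Gen 7 (rule 86): 000100110
Gen 8 (rule 169): 110000100
Gen 9 (rule 73): 110110001
Gen 10 (rule 30): 100101011
Gen 11 (rule 86): 111101001

Answer: 111101001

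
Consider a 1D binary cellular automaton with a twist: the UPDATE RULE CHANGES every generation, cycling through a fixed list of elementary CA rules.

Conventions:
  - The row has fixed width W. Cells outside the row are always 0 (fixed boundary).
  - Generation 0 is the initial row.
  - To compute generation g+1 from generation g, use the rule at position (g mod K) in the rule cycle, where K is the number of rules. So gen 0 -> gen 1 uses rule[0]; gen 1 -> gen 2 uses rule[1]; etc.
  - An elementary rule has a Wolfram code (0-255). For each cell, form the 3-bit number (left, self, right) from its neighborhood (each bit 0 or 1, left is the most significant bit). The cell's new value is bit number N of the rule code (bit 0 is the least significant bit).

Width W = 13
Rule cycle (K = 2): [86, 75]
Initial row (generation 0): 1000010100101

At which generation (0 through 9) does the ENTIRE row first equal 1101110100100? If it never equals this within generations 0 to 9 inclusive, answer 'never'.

Gen 0: 1000010100101
Gen 1 (rule 86): 1100110111101
Gen 2 (rule 75): 1101110100100
Gen 3 (rule 86): 0100010111110
Gen 4 (rule 75): 1001100100010
Gen 5 (rule 86): 1110111110111
Gen 6 (rule 75): 1010100010101
Gen 7 (rule 86): 1010110110101
Gen 8 (rule 75): 0000110110000
Gen 9 (rule 86): 0001010011000

Answer: 2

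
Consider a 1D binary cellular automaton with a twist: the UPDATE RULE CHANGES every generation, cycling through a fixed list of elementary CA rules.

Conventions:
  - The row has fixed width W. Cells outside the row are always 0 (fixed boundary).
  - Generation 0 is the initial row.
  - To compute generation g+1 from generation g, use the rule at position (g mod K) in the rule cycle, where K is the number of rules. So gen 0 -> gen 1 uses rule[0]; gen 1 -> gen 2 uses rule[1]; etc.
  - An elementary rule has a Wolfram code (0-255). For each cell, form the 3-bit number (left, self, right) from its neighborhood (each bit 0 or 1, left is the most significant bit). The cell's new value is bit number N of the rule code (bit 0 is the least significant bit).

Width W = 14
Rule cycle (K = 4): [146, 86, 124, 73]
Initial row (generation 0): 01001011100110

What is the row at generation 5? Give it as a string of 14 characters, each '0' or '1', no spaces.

Gen 0: 01001011100110
Gen 1 (rule 146): 10110001011001
Gen 2 (rule 86): 10011011001111
Gen 3 (rule 124): 11011111101001
Gen 4 (rule 73): 11010000100000
Gen 5 (rule 146): 00001001010000

Answer: 00001001010000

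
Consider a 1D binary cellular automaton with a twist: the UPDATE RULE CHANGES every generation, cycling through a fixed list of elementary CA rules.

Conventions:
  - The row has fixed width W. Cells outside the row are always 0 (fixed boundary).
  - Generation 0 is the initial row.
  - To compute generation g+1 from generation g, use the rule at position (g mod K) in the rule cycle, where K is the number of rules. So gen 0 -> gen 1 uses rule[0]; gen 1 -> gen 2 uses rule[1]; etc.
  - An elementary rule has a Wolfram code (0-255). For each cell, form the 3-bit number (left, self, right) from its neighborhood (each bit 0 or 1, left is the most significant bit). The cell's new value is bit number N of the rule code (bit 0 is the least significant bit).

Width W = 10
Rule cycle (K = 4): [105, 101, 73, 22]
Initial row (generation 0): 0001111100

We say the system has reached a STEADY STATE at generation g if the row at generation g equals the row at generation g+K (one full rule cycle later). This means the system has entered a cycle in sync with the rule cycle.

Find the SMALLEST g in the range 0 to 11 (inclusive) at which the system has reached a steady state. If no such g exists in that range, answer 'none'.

Gen 0: 0001111100
Gen 1 (rule 105): 1101000101
Gen 2 (rule 101): 0111010111
Gen 3 (rule 73): 0101000101
Gen 4 (rule 22): 1101101101
Gen 5 (rule 105): 1111111110
Gen 6 (rule 101): 0000000010
Gen 7 (rule 73): 1111111000
Gen 8 (rule 22): 0000000100
Gen 9 (rule 105): 1111110001
Gen 10 (rule 101): 0000010101
Gen 11 (rule 73): 1111000000
Gen 12 (rule 22): 0000100000
Gen 13 (rule 105): 1110001111
Gen 14 (rule 101): 0010100001
Gen 15 (rule 73): 1000001100

Answer: none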